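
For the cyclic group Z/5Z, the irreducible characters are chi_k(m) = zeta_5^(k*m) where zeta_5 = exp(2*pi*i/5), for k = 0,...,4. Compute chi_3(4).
chi_3(4) = zeta_5^12 = exp(4*I*pi/5)

Proof sketch: chi_3(4) = zeta_5^(3*4) = zeta_5^12. Since zeta_5^5 = 1, this equals zeta_5^2 = exp(2*pi*i*2/5) = exp(4*I*pi/5).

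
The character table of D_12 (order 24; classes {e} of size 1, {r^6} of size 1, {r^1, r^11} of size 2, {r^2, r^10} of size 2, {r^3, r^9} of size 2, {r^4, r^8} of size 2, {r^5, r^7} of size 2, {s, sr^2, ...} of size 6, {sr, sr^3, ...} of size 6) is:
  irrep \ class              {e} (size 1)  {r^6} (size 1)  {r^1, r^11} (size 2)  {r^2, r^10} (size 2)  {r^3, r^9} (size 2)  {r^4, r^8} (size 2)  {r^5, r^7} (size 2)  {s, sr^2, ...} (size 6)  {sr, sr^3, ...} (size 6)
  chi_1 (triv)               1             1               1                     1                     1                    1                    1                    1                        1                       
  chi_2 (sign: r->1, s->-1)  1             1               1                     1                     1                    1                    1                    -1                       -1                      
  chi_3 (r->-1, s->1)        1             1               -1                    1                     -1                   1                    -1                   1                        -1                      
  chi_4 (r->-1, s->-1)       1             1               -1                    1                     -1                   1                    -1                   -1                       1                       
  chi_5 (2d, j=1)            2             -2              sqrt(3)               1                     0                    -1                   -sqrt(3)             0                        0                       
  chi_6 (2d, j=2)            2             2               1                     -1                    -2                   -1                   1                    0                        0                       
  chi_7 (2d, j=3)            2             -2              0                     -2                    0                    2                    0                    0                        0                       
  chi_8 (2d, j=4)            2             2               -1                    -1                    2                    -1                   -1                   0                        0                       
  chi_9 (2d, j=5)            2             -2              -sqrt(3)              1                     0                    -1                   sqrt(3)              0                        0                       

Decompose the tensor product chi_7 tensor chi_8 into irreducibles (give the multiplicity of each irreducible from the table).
chi_7 tensor chi_8 = chi_5 + chi_9 (all other irreducibles have multiplicity 0).

Why: The character of a tensor product is the pointwise product (chi_7 * chi_8)(C) = chi_7(C) * chi_8(C):
  {e}: (2)*(2), {r^6}: (-2)*(2), {r^1, r^11}: (0)*(-1), {r^2, r^10}: (-2)*(-1), {r^3, r^9}: (0)*(2), {r^4, r^8}: (2)*(-1), {r^5, r^7}: (0)*(-1), {s, sr^2, ...}: (0)*(0), {sr, sr^3, ...}: (0)*(0)
so (chi_7 * chi_8) takes values
  {e} -> 4, {r^6} -> -4, {r^1, r^11} -> 0, {r^2, r^10} -> 2, {r^3, r^9} -> 0, {r^4, r^8} -> -2, {r^5, r^7} -> 0, {s, sr^2, ...} -> 0, {sr, sr^3, ...} -> 0.
Now take the inner product of this character with each irreducible chi from the table, <chi_7*chi_8, chi> = (1/24) sum_C |C| (chi_7*chi_8)(C) conj(chi(C)):
  <chi_7*chi_8, chi_1> = (1/24)[1*(4)*conj(1) + 1*(-4)*conj(1) + 2*(0)*conj(1) + 2*(2)*conj(1) + 2*(0)*conj(1) + 2*(-2)*conj(1) + 2*(0)*conj(1) + 6*(0)*conj(1) + 6*(0)*conj(1)]
      = (1/24)[(4) + (-4) + (0) + (4) + (0) + (-4) + (0) + (0) + (0)] = 0/24 = 0
  <chi_7*chi_8, chi_2> = (1/24)[1*(4)*conj(1) + 1*(-4)*conj(1) + 2*(0)*conj(1) + 2*(2)*conj(1) + 2*(0)*conj(1) + 2*(-2)*conj(1) + 2*(0)*conj(1) + 6*(0)*conj(-1) + 6*(0)*conj(-1)]
      = (1/24)[(4) + (-4) + (0) + (4) + (0) + (-4) + (0) + (0) + (0)] = 0/24 = 0
  <chi_7*chi_8, chi_3> = (1/24)[1*(4)*conj(1) + 1*(-4)*conj(1) + 2*(0)*conj(-1) + 2*(2)*conj(1) + 2*(0)*conj(-1) + 2*(-2)*conj(1) + 2*(0)*conj(-1) + 6*(0)*conj(1) + 6*(0)*conj(-1)]
      = (1/24)[(4) + (-4) + (0) + (4) + (0) + (-4) + (0) + (0) + (0)] = 0/24 = 0
  <chi_7*chi_8, chi_4> = (1/24)[1*(4)*conj(1) + 1*(-4)*conj(1) + 2*(0)*conj(-1) + 2*(2)*conj(1) + 2*(0)*conj(-1) + 2*(-2)*conj(1) + 2*(0)*conj(-1) + 6*(0)*conj(-1) + 6*(0)*conj(1)]
      = (1/24)[(4) + (-4) + (0) + (4) + (0) + (-4) + (0) + (0) + (0)] = 0/24 = 0
  <chi_7*chi_8, chi_5> = (1/24)[1*(4)*conj(2) + 1*(-4)*conj(-2) + 2*(0)*conj(sqrt(3)) + 2*(2)*conj(1) + 2*(0)*conj(0) + 2*(-2)*conj(-1) + 2*(0)*conj(-sqrt(3)) + 6*(0)*conj(0) + 6*(0)*conj(0)]
      = (1/24)[(8) + (8) + (0) + (4) + (0) + (4) + (0) + (0) + (0)] = 24/24 = 1
  <chi_7*chi_8, chi_6> = (1/24)[1*(4)*conj(2) + 1*(-4)*conj(2) + 2*(0)*conj(1) + 2*(2)*conj(-1) + 2*(0)*conj(-2) + 2*(-2)*conj(-1) + 2*(0)*conj(1) + 6*(0)*conj(0) + 6*(0)*conj(0)]
      = (1/24)[(8) + (-8) + (0) + (-4) + (0) + (4) + (0) + (0) + (0)] = 0/24 = 0
  <chi_7*chi_8, chi_7> = (1/24)[1*(4)*conj(2) + 1*(-4)*conj(-2) + 2*(0)*conj(0) + 2*(2)*conj(-2) + 2*(0)*conj(0) + 2*(-2)*conj(2) + 2*(0)*conj(0) + 6*(0)*conj(0) + 6*(0)*conj(0)]
      = (1/24)[(8) + (8) + (0) + (-8) + (0) + (-8) + (0) + (0) + (0)] = 0/24 = 0
  <chi_7*chi_8, chi_8> = (1/24)[1*(4)*conj(2) + 1*(-4)*conj(2) + 2*(0)*conj(-1) + 2*(2)*conj(-1) + 2*(0)*conj(2) + 2*(-2)*conj(-1) + 2*(0)*conj(-1) + 6*(0)*conj(0) + 6*(0)*conj(0)]
      = (1/24)[(8) + (-8) + (0) + (-4) + (0) + (4) + (0) + (0) + (0)] = 0/24 = 0
  <chi_7*chi_8, chi_9> = (1/24)[1*(4)*conj(2) + 1*(-4)*conj(-2) + 2*(0)*conj(-sqrt(3)) + 2*(2)*conj(1) + 2*(0)*conj(0) + 2*(-2)*conj(-1) + 2*(0)*conj(sqrt(3)) + 6*(0)*conj(0) + 6*(0)*conj(0)]
      = (1/24)[(8) + (8) + (0) + (4) + (0) + (4) + (0) + (0) + (0)] = 24/24 = 1
Hence the multiplicities are chi_5: 1, chi_9: 1. Dimension check: dim(chi_7)*dim(chi_8) = 2*2 = 4 and sum (mult * dim) = 1*2 + 1*2 = 4.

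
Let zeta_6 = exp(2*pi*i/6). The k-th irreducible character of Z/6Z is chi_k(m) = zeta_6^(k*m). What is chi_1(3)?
chi_1(3) = zeta_6^3 = -1

chi_1(3) = zeta_6^(1*3) = zeta_6^3. Since zeta_6^6 = 1, this equals zeta_6^3 = exp(2*pi*i*3/6) = -1.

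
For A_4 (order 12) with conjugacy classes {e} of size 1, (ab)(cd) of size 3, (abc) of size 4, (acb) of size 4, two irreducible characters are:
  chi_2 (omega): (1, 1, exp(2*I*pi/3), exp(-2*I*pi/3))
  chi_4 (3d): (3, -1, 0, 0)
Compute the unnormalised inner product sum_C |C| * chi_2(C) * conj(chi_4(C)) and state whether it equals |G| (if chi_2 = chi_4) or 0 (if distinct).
Sum = 0; so <chi_2, chi_4> = 0 (distinct irreducibles are orthogonal).

Compute term by term over conjugacy classes (|C| * chi_2(C) * conj(chi_4(C))):
  1*(1)*conj(3) + 3*(1)*conj(-1) + 4*(exp(2*I*pi/3))*conj(0) + 4*(exp(-2*I*pi/3))*conj(0)
  = (3) + (-3) + (0) + (0)
  = 0.
(Exp terms are combined using exp(i*s)*conj(exp(i*t)) = exp(i*(s-t)), and sums of them are collapsed using the identity that for every m > 1 the m distinct m-th roots of unity sum to 0, e.g. 1 + exp(2*I*pi/3) + exp(-2*I*pi/3) = 0.)
Dividing by |G| = 12 gives 0/12 = 0, matching the row-orthogonality relation <chi_2, chi_4> = [chi_2 = chi_4].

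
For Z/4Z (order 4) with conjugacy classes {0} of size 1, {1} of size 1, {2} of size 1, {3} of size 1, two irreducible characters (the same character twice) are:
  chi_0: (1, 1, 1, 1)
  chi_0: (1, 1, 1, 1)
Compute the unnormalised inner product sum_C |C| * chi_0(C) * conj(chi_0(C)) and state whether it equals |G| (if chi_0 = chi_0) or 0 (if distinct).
Sum = 4 = |G| = 4; so <chi_0, chi_0> = 1 (norm-1 confirms irreducibility).

Compute term by term over conjugacy classes (|C| * chi_0(C) * conj(chi_0(C))):
  1*(1)*conj(1) + 1*(1)*conj(1) + 1*(1)*conj(1) + 1*(1)*conj(1)
  = (1) + (1) + (1) + (1)
  = 4.
(Exp terms are combined using exp(i*s)*conj(exp(i*t)) = exp(i*(s-t)), and sums of them are collapsed using the identity that for every m > 1 the m distinct m-th roots of unity sum to 0, e.g. 1 + exp(2*I*pi/3) + exp(-2*I*pi/3) = 0.)
Dividing by |G| = 4 gives 4/4 = 1, matching the row-orthogonality relation <chi_0, chi_0> = [chi_0 = chi_0].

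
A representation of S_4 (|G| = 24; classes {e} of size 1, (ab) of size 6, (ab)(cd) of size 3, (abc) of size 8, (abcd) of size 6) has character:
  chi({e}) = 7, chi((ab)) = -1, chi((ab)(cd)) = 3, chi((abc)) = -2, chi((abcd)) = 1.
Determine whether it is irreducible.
Not irreducible (reducible): <chi, chi> = 5 > 1.

Reasoning: <chi, chi> = (1/|G|) sum_C |C| * |chi(C)|^2 = (1/24)[1*|7|^2 + 6*|-1|^2 + 3*|3|^2 + 8*|-2|^2 + 6*|1|^2]
  = (1/24)[(49) + (6) + (27) + (32) + (6)] = 120/24 = 5.
A character is irreducible iff <chi, chi> = 1, so this representation is reducible.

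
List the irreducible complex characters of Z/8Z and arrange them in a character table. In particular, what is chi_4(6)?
Character table of Z/8Z (irreps indexed chi_0,...,chi_7 with chi_k(m) = zeta_8^(k*m), zeta_8 = exp(2*pi*i/8)):
  irrep \ class  {0} (size 1)  {1} (size 1)    {2} (size 1)  {3} (size 1)    {4} (size 1)  {5} (size 1)    {6} (size 1)  {7} (size 1)  
  chi_0          1             1               1             1               1             1               1             1             
  chi_1          1             exp(I*pi/4)     I             exp(3*I*pi/4)   -1            exp(-3*I*pi/4)  -I            exp(-I*pi/4)  
  chi_2          1             I               -1            -I              1             I               -1            -I            
  chi_3          1             exp(3*I*pi/4)   -I            exp(I*pi/4)     -1            exp(-I*pi/4)    I             exp(-3*I*pi/4)
  chi_4          1             -1              1             -1              1             -1              1             -1            
  chi_5          1             exp(-3*I*pi/4)  I             exp(-I*pi/4)    -1            exp(I*pi/4)     -I            exp(3*I*pi/4) 
  chi_6          1             -I              -1            I               1             -I              -1            I             
  chi_7          1             exp(-I*pi/4)    -I            exp(-3*I*pi/4)  -1            exp(3*I*pi/4)   I             exp(I*pi/4)   

Spot check: chi_4(6) = zeta_8^(4*6) = zeta_8^24 = 1.

Justification: Z/8Z is abelian, so all 8 irreducible complex representations are 1-dimensional. They are given by chi_k(m) = zeta_8^(k*m) for k = 0,...,7. Row orthogonality: sum_m chi_k(m) conj(chi_l(m)) = 8 * [k = l].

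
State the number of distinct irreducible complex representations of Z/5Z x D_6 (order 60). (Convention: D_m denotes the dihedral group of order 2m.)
30

Details: The number of irreducible complex representations of a finite group equals its number of conjugacy classes. For a direct product, #classes(G x H) = #classes(G) * #classes(H). Z/5Z has 5 classes (abelian), D_6 has 6 classes, so 5 * 6 = 30, so Z/5Z x D_6 (order 60) has exactly 30 irreducible complex representations.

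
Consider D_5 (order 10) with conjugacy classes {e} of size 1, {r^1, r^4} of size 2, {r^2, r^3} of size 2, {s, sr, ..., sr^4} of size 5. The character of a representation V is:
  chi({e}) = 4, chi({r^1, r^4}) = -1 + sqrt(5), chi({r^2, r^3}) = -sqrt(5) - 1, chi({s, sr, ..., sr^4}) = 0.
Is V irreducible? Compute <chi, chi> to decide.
Not irreducible (reducible): <chi, chi> = 4 > 1.

Reasoning: <chi, chi> = (1/|G|) sum_C |C| * |chi(C)|^2 = (1/10)[1*|4|^2 + 2*|-1 + sqrt(5)|^2 + 2*|-sqrt(5) - 1|^2 + 5*|0|^2]
  = (1/10)[(16) + (12 - 4*sqrt(5)) + (4*sqrt(5) + 12) + (0)] = 40/10 = 4.
A character is irreducible iff <chi, chi> = 1, so this representation is reducible.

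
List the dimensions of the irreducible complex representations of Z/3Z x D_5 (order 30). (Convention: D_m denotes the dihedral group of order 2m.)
Dimensions: 1, 1, 1, 1, 1, 1, 2, 2, 2, 2, 2, 2

Derivation: There are 12 irreducibles (= number of conjugacy classes). Their dimensions d_i satisfy sum d_i^2 = |G| = 30: 1 + 1 + 1 + 1 + 1 + 1 + 4 + 4 + 4 + 4 + 4 + 4 = 30. (For the product with Z/3Z: each of the 3 1-dim characters of Z/3Z tensors with each irrep of D_5, giving 3 copies of each D_5-dimension.)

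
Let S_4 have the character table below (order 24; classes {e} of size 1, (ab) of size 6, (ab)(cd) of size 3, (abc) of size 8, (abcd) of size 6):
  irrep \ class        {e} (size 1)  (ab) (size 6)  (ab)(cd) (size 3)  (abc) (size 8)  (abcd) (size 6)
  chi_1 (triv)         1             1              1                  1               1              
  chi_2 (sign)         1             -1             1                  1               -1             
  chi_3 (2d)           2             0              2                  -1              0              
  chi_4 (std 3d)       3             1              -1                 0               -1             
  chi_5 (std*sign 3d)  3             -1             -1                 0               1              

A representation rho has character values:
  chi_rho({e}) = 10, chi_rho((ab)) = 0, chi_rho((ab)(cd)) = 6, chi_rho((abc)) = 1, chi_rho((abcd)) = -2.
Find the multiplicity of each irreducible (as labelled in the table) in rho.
Multiplicities: chi_1: 1, chi_2: 2, chi_3: 2, chi_4: 1, chi_5: 0.

Reasoning: Use <chi_rho, chi> = (1/|G|) sum_C |C| * chi_rho(C) * conj(chi(C)) with |G| = 24 for each irreducible chi in the table:
  <chi_rho, chi_1> = (1/24)[1*(10)*conj(1) + 6*(0)*conj(1) + 3*(6)*conj(1) + 8*(1)*conj(1) + 6*(-2)*conj(1)]
      = (1/24)[(10) + (0) + (18) + (8) + (-12)] = 24/24 = 1
  <chi_rho, chi_2> = (1/24)[1*(10)*conj(1) + 6*(0)*conj(-1) + 3*(6)*conj(1) + 8*(1)*conj(1) + 6*(-2)*conj(-1)]
      = (1/24)[(10) + (0) + (18) + (8) + (12)] = 48/24 = 2
  <chi_rho, chi_3> = (1/24)[1*(10)*conj(2) + 6*(0)*conj(0) + 3*(6)*conj(2) + 8*(1)*conj(-1) + 6*(-2)*conj(0)]
      = (1/24)[(20) + (0) + (36) + (-8) + (0)] = 48/24 = 2
  <chi_rho, chi_4> = (1/24)[1*(10)*conj(3) + 6*(0)*conj(1) + 3*(6)*conj(-1) + 8*(1)*conj(0) + 6*(-2)*conj(-1)]
      = (1/24)[(30) + (0) + (-18) + (0) + (12)] = 24/24 = 1
  <chi_rho, chi_5> = (1/24)[1*(10)*conj(3) + 6*(0)*conj(-1) + 3*(6)*conj(-1) + 8*(1)*conj(0) + 6*(-2)*conj(1)]
      = (1/24)[(30) + (0) + (-18) + (0) + (-12)] = 0/24 = 0
Dimension check: dim(rho) = sum (mult * dim) = 1*1 + 2*1 + 2*2 + 1*3 + 0*3 = 10 = chi_rho(e) = 10.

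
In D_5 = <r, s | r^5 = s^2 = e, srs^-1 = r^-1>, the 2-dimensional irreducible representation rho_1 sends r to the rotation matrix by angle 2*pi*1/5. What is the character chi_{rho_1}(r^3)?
chi_{rho_1}(r^3) = 2*cos(2*pi*1*3/5) = -sqrt(5)/2 - 1/2

Proof sketch: rho_1(r^3) is rotation by angle 2*pi*1*3/5, whose trace is 2*cos(2*pi*1*3/5) = -sqrt(5)/2 - 1/2.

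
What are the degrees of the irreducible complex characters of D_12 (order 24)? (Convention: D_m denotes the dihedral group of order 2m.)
Dimensions: 1, 1, 1, 1, 2, 2, 2, 2, 2

Working: There are 9 irreducibles (= number of conjugacy classes). Their dimensions d_i satisfy sum d_i^2 = |G| = 24: 1 + 1 + 1 + 1 + 4 + 4 + 4 + 4 + 4 = 24.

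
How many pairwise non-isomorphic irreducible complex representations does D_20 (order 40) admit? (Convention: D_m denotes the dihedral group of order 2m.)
13

Derivation: The number of irreducible complex representations of a finite group equals its number of conjugacy classes. D_20 has 13 conjugacy classes (n/2 + 3 for n even), so D_20 (order 40) has exactly 13 irreducible complex representations.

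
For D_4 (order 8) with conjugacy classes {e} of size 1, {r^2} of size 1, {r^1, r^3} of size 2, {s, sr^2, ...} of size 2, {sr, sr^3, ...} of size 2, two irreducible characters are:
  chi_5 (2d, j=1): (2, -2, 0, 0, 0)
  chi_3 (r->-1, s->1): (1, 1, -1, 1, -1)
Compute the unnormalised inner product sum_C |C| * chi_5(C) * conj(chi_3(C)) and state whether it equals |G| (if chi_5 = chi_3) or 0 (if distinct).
Sum = 0; so <chi_5, chi_3> = 0 (distinct irreducibles are orthogonal).

Explanation: Compute term by term over conjugacy classes (|C| * chi_5(C) * conj(chi_3(C))):
  1*(2)*conj(1) + 1*(-2)*conj(1) + 2*(0)*conj(-1) + 2*(0)*conj(1) + 2*(0)*conj(-1)
  = (2) + (-2) + (0) + (0) + (0)
  = 0.
Dividing by |G| = 8 gives 0/8 = 0, matching the row-orthogonality relation <chi_5, chi_3> = [chi_5 = chi_3].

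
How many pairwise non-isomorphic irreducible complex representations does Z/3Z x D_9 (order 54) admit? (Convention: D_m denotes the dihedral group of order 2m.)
18

Proof sketch: The number of irreducible complex representations of a finite group equals its number of conjugacy classes. For a direct product, #classes(G x H) = #classes(G) * #classes(H). Z/3Z has 3 classes (abelian), D_9 has 6 classes, so 3 * 6 = 18, so Z/3Z x D_9 (order 54) has exactly 18 irreducible complex representations.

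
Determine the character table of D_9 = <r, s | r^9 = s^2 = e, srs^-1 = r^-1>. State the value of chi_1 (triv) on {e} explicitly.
Conjugacy classes: {e} of size 1, {r^1, r^8} of size 2, {r^2, r^7} of size 2, {r^3, r^6} of size 2, {r^4, r^5} of size 2, {s, sr, ..., sr^8} of size 9.
Character table:
  irrep \ class              {e} (size 1)  {r^1, r^8} (size 2)  {r^2, r^7} (size 2)  {r^3, r^6} (size 2)  {r^4, r^5} (size 2)  {s, sr, ..., sr^8} (size 9)
  chi_1 (triv)               1             1                    1                    1                    1                    1                          
  chi_2 (sign: r->1, s->-1)  1             1                    1                    1                    1                    -1                         
  chi_3 (2d, j=1)            2             2*cos(2*pi/9)        2*cos(4*pi/9)        -1                   -2*cos(pi/9)         0                          
  chi_4 (2d, j=2)            2             2*cos(4*pi/9)        -2*cos(pi/9)         -1                   2*cos(2*pi/9)        0                          
  chi_5 (2d, j=3)            2             -1                   -1                   2                    -1                   0                          
  chi_6 (2d, j=4)            2             -2*cos(pi/9)         2*cos(2*pi/9)        -1                   2*cos(4*pi/9)        0                          

Spot check: chi_1 (triv) on {e} = 1.

Solution. D_9 has order 2*9 = 18 with 6 conjugacy classes, hence 6 irreducibles. Sum of squared dims 1 + 1 + 4 + 4 + 4 + 4 = 18 = |G|. Linear characters come from the abelianisation; the 2-dimensional irreps have character r^k -> 2*cos(2*pi*j*k/9), reflections -> 0.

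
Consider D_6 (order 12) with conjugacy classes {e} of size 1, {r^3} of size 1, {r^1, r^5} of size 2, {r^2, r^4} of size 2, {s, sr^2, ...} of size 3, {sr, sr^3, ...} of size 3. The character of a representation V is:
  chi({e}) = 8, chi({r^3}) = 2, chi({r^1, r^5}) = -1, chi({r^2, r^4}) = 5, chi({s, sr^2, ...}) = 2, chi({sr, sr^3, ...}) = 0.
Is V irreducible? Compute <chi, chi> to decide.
Not irreducible (reducible): <chi, chi> = 11 > 1.

<chi, chi> = (1/|G|) sum_C |C| * |chi(C)|^2 = (1/12)[1*|8|^2 + 1*|2|^2 + 2*|-1|^2 + 2*|5|^2 + 3*|2|^2 + 3*|0|^2]
  = (1/12)[(64) + (4) + (2) + (50) + (12) + (0)] = 132/12 = 11.
A character is irreducible iff <chi, chi> = 1, so this representation is reducible.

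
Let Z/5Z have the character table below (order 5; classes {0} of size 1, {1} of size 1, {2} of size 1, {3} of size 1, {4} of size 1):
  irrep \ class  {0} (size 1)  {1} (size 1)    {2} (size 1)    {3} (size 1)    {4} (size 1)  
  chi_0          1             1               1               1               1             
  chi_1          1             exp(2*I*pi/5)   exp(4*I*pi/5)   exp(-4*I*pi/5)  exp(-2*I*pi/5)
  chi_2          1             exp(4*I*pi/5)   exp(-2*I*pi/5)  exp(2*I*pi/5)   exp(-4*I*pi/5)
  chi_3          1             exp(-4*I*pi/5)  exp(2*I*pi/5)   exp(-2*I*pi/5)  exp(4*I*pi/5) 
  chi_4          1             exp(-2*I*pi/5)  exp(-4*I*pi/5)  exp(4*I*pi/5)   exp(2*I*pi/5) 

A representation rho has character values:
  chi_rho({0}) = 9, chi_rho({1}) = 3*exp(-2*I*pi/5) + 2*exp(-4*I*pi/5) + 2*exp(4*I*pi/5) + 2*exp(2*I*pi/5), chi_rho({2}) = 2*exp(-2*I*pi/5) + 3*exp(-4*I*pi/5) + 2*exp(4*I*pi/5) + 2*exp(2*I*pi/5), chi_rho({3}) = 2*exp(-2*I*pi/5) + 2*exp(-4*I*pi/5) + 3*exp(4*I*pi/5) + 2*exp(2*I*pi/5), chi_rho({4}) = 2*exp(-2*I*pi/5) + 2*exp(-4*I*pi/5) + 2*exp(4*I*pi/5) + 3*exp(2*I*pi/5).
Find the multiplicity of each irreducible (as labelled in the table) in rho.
Multiplicities: chi_0: 0, chi_1: 2, chi_2: 2, chi_3: 2, chi_4: 3.

Use <chi_rho, chi> = (1/|G|) sum_C |C| * chi_rho(C) * conj(chi(C)) with |G| = 5 for each irreducible chi in the table:
  <chi_rho, chi_0> = (1/5)[1*(9)*conj(1) + 1*(3*exp(-2*I*pi/5) + 2*exp(-4*I*pi/5) + 2*exp(4*I*pi/5) + 2*exp(2*I*pi/5))*conj(1) + 1*(2*exp(-2*I*pi/5) + 3*exp(-4*I*pi/5) + 2*exp(4*I*pi/5) + 2*exp(2*I*pi/5))*conj(1) + 1*(2*exp(-2*I*pi/5) + 2*exp(-4*I*pi/5) + 3*exp(4*I*pi/5) + 2*exp(2*I*pi/5))*conj(1) + 1*(2*exp(-2*I*pi/5) + 2*exp(-4*I*pi/5) + 2*exp(4*I*pi/5) + 3*exp(2*I*pi/5))*conj(1)]
      = (1/5)[(9) + (3*exp(-2*I*pi/5) + 2*exp(-4*I*pi/5) + 2*exp(4*I*pi/5) + 2*exp(2*I*pi/5)) + (2*exp(-2*I*pi/5) + 3*exp(-4*I*pi/5) + 2*exp(4*I*pi/5) + 2*exp(2*I*pi/5)) + (2*exp(-2*I*pi/5) + 2*exp(-4*I*pi/5) + 3*exp(4*I*pi/5) + 2*exp(2*I*pi/5)) + (2*exp(-2*I*pi/5) + 2*exp(-4*I*pi/5) + 2*exp(4*I*pi/5) + 3*exp(2*I*pi/5))] = 0/5 = 0
  <chi_rho, chi_1> = (1/5)[1*(9)*conj(1) + 1*(3*exp(-2*I*pi/5) + 2*exp(-4*I*pi/5) + 2*exp(4*I*pi/5) + 2*exp(2*I*pi/5))*conj(exp(2*I*pi/5)) + 1*(2*exp(-2*I*pi/5) + 3*exp(-4*I*pi/5) + 2*exp(4*I*pi/5) + 2*exp(2*I*pi/5))*conj(exp(4*I*pi/5)) + 1*(2*exp(-2*I*pi/5) + 2*exp(-4*I*pi/5) + 3*exp(4*I*pi/5) + 2*exp(2*I*pi/5))*conj(exp(-4*I*pi/5)) + 1*(2*exp(-2*I*pi/5) + 2*exp(-4*I*pi/5) + 2*exp(4*I*pi/5) + 3*exp(2*I*pi/5))*conj(exp(-2*I*pi/5))]
      = (1/5)[(9) + (2 + 3*exp(-4*I*pi/5) + 2*exp(4*I*pi/5) + 2*exp(2*I*pi/5)) + (2 + 2*exp(-2*I*pi/5) + 2*exp(4*I*pi/5) + 3*exp(2*I*pi/5)) + (2 + 3*exp(-2*I*pi/5) + 2*exp(-4*I*pi/5) + 2*exp(2*I*pi/5)) + (2 + 2*exp(-2*I*pi/5) + 2*exp(-4*I*pi/5) + 3*exp(4*I*pi/5))] = 10/5 = 2
  <chi_rho, chi_2> = (1/5)[1*(9)*conj(1) + 1*(3*exp(-2*I*pi/5) + 2*exp(-4*I*pi/5) + 2*exp(4*I*pi/5) + 2*exp(2*I*pi/5))*conj(exp(4*I*pi/5)) + 1*(2*exp(-2*I*pi/5) + 3*exp(-4*I*pi/5) + 2*exp(4*I*pi/5) + 2*exp(2*I*pi/5))*conj(exp(-2*I*pi/5)) + 1*(2*exp(-2*I*pi/5) + 2*exp(-4*I*pi/5) + 3*exp(4*I*pi/5) + 2*exp(2*I*pi/5))*conj(exp(2*I*pi/5)) + 1*(2*exp(-2*I*pi/5) + 2*exp(-4*I*pi/5) + 2*exp(4*I*pi/5) + 3*exp(2*I*pi/5))*conj(exp(-4*I*pi/5))]
      = (1/5)[(9) + (2 + 2*exp(-2*I*pi/5) + 3*exp(4*I*pi/5) + 2*exp(2*I*pi/5)) + (2 + 3*exp(-2*I*pi/5) + 2*exp(-4*I*pi/5) + 2*exp(4*I*pi/5)) + (2 + 2*exp(-4*I*pi/5) + 2*exp(4*I*pi/5) + 3*exp(2*I*pi/5)) + (2 + 2*exp(-2*I*pi/5) + 3*exp(-4*I*pi/5) + 2*exp(2*I*pi/5))] = 10/5 = 2
  <chi_rho, chi_3> = (1/5)[1*(9)*conj(1) + 1*(3*exp(-2*I*pi/5) + 2*exp(-4*I*pi/5) + 2*exp(4*I*pi/5) + 2*exp(2*I*pi/5))*conj(exp(-4*I*pi/5)) + 1*(2*exp(-2*I*pi/5) + 3*exp(-4*I*pi/5) + 2*exp(4*I*pi/5) + 2*exp(2*I*pi/5))*conj(exp(2*I*pi/5)) + 1*(2*exp(-2*I*pi/5) + 2*exp(-4*I*pi/5) + 3*exp(4*I*pi/5) + 2*exp(2*I*pi/5))*conj(exp(-2*I*pi/5)) + 1*(2*exp(-2*I*pi/5) + 2*exp(-4*I*pi/5) + 2*exp(4*I*pi/5) + 3*exp(2*I*pi/5))*conj(exp(4*I*pi/5))]
      = (1/5)[(9) + (2 + 2*exp(-2*I*pi/5) + 2*exp(-4*I*pi/5) + 3*exp(2*I*pi/5)) + (2 + 2*exp(-4*I*pi/5) + 3*exp(4*I*pi/5) + 2*exp(2*I*pi/5)) + (2 + 2*exp(-2*I*pi/5) + 3*exp(-4*I*pi/5) + 2*exp(4*I*pi/5)) + (2 + 3*exp(-2*I*pi/5) + 2*exp(4*I*pi/5) + 2*exp(2*I*pi/5))] = 10/5 = 2
  <chi_rho, chi_4> = (1/5)[1*(9)*conj(1) + 1*(3*exp(-2*I*pi/5) + 2*exp(-4*I*pi/5) + 2*exp(4*I*pi/5) + 2*exp(2*I*pi/5))*conj(exp(-2*I*pi/5)) + 1*(2*exp(-2*I*pi/5) + 3*exp(-4*I*pi/5) + 2*exp(4*I*pi/5) + 2*exp(2*I*pi/5))*conj(exp(-4*I*pi/5)) + 1*(2*exp(-2*I*pi/5) + 2*exp(-4*I*pi/5) + 3*exp(4*I*pi/5) + 2*exp(2*I*pi/5))*conj(exp(4*I*pi/5)) + 1*(2*exp(-2*I*pi/5) + 2*exp(-4*I*pi/5) + 2*exp(4*I*pi/5) + 3*exp(2*I*pi/5))*conj(exp(2*I*pi/5))]
      = (1/5)[(9) + (3 + 2*exp(-2*I*pi/5) + 2*exp(-4*I*pi/5) + 2*exp(4*I*pi/5)) + (3 + 2*exp(-2*I*pi/5) + 2*exp(-4*I*pi/5) + 2*exp(2*I*pi/5)) + (3 + 2*exp(-2*I*pi/5) + 2*exp(4*I*pi/5) + 2*exp(2*I*pi/5)) + (3 + 2*exp(-4*I*pi/5) + 2*exp(4*I*pi/5) + 2*exp(2*I*pi/5))] = 15/5 = 3
(Exp terms are combined using exp(i*s)*conj(exp(i*t)) = exp(i*(s-t)), and sums of them are collapsed using the identity that for every m > 1 the m distinct m-th roots of unity sum to 0, e.g. 1 + exp(2*I*pi/3) + exp(-2*I*pi/3) = 0.)
Dimension check: dim(rho) = sum (mult * dim) = 0*1 + 2*1 + 2*1 + 2*1 + 3*1 = 9 = chi_rho(e) = 9.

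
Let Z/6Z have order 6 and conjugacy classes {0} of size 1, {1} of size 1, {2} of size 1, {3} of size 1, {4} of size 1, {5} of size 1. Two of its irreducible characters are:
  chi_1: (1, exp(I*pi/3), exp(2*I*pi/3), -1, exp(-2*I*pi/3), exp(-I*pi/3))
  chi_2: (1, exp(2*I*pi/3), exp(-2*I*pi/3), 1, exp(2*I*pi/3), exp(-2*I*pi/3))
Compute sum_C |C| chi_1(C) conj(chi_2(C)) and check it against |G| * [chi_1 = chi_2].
Sum = 0; so <chi_1, chi_2> = 0 (distinct irreducibles are orthogonal).

Why: Compute term by term over conjugacy classes (|C| * chi_1(C) * conj(chi_2(C))):
  1*(1)*conj(1) + 1*(exp(I*pi/3))*conj(exp(2*I*pi/3)) + 1*(exp(2*I*pi/3))*conj(exp(-2*I*pi/3)) + 1*(-1)*conj(1) + 1*(exp(-2*I*pi/3))*conj(exp(2*I*pi/3)) + 1*(exp(-I*pi/3))*conj(exp(-2*I*pi/3))
  = (1) + (exp(-I*pi/3)) + (exp(-2*I*pi/3)) + (-1) + (exp(2*I*pi/3)) + (exp(I*pi/3))
  = 0.
(Exp terms are combined using exp(i*s)*conj(exp(i*t)) = exp(i*(s-t)), and sums of them are collapsed using the identity that for every m > 1 the m distinct m-th roots of unity sum to 0, e.g. 1 + exp(2*I*pi/3) + exp(-2*I*pi/3) = 0.)
Dividing by |G| = 6 gives 0/6 = 0, matching the row-orthogonality relation <chi_1, chi_2> = [chi_1 = chi_2].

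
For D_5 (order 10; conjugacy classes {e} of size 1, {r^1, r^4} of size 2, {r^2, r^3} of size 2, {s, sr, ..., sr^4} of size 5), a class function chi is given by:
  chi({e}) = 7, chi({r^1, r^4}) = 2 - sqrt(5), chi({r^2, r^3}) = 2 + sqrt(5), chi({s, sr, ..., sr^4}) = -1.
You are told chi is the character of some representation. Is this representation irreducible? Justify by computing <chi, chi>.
Not irreducible (reducible): <chi, chi> = 9 > 1.

Reasoning: <chi, chi> = (1/|G|) sum_C |C| * |chi(C)|^2 = (1/10)[1*|7|^2 + 2*|2 - sqrt(5)|^2 + 2*|2 + sqrt(5)|^2 + 5*|-1|^2]
  = (1/10)[(49) + (18 - 8*sqrt(5)) + (8*sqrt(5) + 18) + (5)] = 90/10 = 9.
A character is irreducible iff <chi, chi> = 1, so this representation is reducible.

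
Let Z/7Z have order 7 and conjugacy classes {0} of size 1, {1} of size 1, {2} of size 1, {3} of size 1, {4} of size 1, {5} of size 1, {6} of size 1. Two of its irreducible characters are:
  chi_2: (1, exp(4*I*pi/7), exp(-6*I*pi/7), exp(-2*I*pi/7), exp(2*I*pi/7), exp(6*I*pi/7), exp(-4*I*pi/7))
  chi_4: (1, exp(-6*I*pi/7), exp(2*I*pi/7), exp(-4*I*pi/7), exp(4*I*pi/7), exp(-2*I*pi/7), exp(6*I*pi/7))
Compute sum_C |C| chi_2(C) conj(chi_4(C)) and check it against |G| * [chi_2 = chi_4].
Sum = 0; so <chi_2, chi_4> = 0 (distinct irreducibles are orthogonal).

Argument: Compute term by term over conjugacy classes (|C| * chi_2(C) * conj(chi_4(C))):
  1*(1)*conj(1) + 1*(exp(4*I*pi/7))*conj(exp(-6*I*pi/7)) + 1*(exp(-6*I*pi/7))*conj(exp(2*I*pi/7)) + 1*(exp(-2*I*pi/7))*conj(exp(-4*I*pi/7)) + 1*(exp(2*I*pi/7))*conj(exp(4*I*pi/7)) + 1*(exp(6*I*pi/7))*conj(exp(-2*I*pi/7)) + 1*(exp(-4*I*pi/7))*conj(exp(6*I*pi/7))
  = (1) + (exp(-4*I*pi/7)) + (exp(6*I*pi/7)) + (exp(2*I*pi/7)) + (exp(-2*I*pi/7)) + (exp(-6*I*pi/7)) + (exp(4*I*pi/7))
  = 0.
(Exp terms are combined using exp(i*s)*conj(exp(i*t)) = exp(i*(s-t)), and sums of them are collapsed using the identity that for every m > 1 the m distinct m-th roots of unity sum to 0, e.g. 1 + exp(2*I*pi/3) + exp(-2*I*pi/3) = 0.)
Dividing by |G| = 7 gives 0/7 = 0, matching the row-orthogonality relation <chi_2, chi_4> = [chi_2 = chi_4].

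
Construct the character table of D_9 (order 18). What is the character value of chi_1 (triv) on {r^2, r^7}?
Conjugacy classes: {e} of size 1, {r^1, r^8} of size 2, {r^2, r^7} of size 2, {r^3, r^6} of size 2, {r^4, r^5} of size 2, {s, sr, ..., sr^8} of size 9.
Character table:
  irrep \ class              {e} (size 1)  {r^1, r^8} (size 2)  {r^2, r^7} (size 2)  {r^3, r^6} (size 2)  {r^4, r^5} (size 2)  {s, sr, ..., sr^8} (size 9)
  chi_1 (triv)               1             1                    1                    1                    1                    1                          
  chi_2 (sign: r->1, s->-1)  1             1                    1                    1                    1                    -1                         
  chi_3 (2d, j=1)            2             2*cos(2*pi/9)        2*cos(4*pi/9)        -1                   -2*cos(pi/9)         0                          
  chi_4 (2d, j=2)            2             2*cos(4*pi/9)        -2*cos(pi/9)         -1                   2*cos(2*pi/9)        0                          
  chi_5 (2d, j=3)            2             -1                   -1                   2                    -1                   0                          
  chi_6 (2d, j=4)            2             -2*cos(pi/9)         2*cos(2*pi/9)        -1                   2*cos(4*pi/9)        0                          

Spot check: chi_1 (triv) on {r^2, r^7} = 1.

Explanation: D_9 has order 2*9 = 18 with 6 conjugacy classes, hence 6 irreducibles. Sum of squared dims 1 + 1 + 4 + 4 + 4 + 4 = 18 = |G|. Linear characters come from the abelianisation; the 2-dimensional irreps have character r^k -> 2*cos(2*pi*j*k/9), reflections -> 0.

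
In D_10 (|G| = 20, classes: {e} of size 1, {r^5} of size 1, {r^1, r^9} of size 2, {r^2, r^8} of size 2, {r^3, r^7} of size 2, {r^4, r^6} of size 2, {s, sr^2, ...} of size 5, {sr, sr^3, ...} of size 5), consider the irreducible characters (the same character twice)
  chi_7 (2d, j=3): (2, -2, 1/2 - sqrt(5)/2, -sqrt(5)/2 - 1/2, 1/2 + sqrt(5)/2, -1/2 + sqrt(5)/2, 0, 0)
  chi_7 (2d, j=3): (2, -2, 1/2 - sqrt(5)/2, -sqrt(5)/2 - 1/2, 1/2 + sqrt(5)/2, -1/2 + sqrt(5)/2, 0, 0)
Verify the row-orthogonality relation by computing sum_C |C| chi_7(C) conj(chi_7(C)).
Sum = 20 = |G| = 20; so <chi_7, chi_7> = 1 (norm-1 confirms irreducibility).

Why: Compute term by term over conjugacy classes (|C| * chi_7(C) * conj(chi_7(C))):
  1*(2)*conj(2) + 1*(-2)*conj(-2) + 2*(1/2 - sqrt(5)/2)*conj(1/2 - sqrt(5)/2) + 2*(-sqrt(5)/2 - 1/2)*conj(-sqrt(5)/2 - 1/2) + 2*(1/2 + sqrt(5)/2)*conj(1/2 + sqrt(5)/2) + 2*(-1/2 + sqrt(5)/2)*conj(-1/2 + sqrt(5)/2) + 5*(0)*conj(0) + 5*(0)*conj(0)
  = (4) + (4) + (3 - sqrt(5)) + (sqrt(5) + 3) + (sqrt(5) + 3) + (3 - sqrt(5)) + (0) + (0)
  = 20.
Dividing by |G| = 20 gives 20/20 = 1, matching the row-orthogonality relation <chi_7, chi_7> = [chi_7 = chi_7].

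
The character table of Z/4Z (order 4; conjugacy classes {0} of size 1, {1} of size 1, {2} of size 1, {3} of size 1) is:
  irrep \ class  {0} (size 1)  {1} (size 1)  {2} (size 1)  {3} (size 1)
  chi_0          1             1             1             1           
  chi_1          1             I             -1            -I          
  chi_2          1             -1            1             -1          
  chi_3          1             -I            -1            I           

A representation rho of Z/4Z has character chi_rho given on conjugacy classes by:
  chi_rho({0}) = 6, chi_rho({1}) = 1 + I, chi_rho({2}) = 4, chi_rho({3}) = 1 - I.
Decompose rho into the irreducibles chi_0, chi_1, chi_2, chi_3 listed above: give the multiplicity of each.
Multiplicities: chi_0: 3, chi_1: 1, chi_2: 2, chi_3: 0.

Solution. Use <chi_rho, chi> = (1/|G|) sum_C |C| * chi_rho(C) * conj(chi(C)) with |G| = 4 for each irreducible chi in the table:
  <chi_rho, chi_0> = (1/4)[1*(6)*conj(1) + 1*(1 + I)*conj(1) + 1*(4)*conj(1) + 1*(1 - I)*conj(1)]
      = (1/4)[(6) + (1 + I) + (4) + (1 - I)] = 12/4 = 3
  <chi_rho, chi_1> = (1/4)[1*(6)*conj(1) + 1*(1 + I)*conj(I) + 1*(4)*conj(-1) + 1*(1 - I)*conj(-I)]
      = (1/4)[(6) + (1 - I) + (-4) + (1 + I)] = 4/4 = 1
  <chi_rho, chi_2> = (1/4)[1*(6)*conj(1) + 1*(1 + I)*conj(-1) + 1*(4)*conj(1) + 1*(1 - I)*conj(-1)]
      = (1/4)[(6) + (-1 - I) + (4) + (-1 + I)] = 8/4 = 2
  <chi_rho, chi_3> = (1/4)[1*(6)*conj(1) + 1*(1 + I)*conj(-I) + 1*(4)*conj(-1) + 1*(1 - I)*conj(I)]
      = (1/4)[(6) + (-1 + I) + (-4) + (-1 - I)] = 0/4 = 0
(Exp terms are combined using exp(i*s)*conj(exp(i*t)) = exp(i*(s-t)), and sums of them are collapsed using the identity that for every m > 1 the m distinct m-th roots of unity sum to 0, e.g. 1 + exp(2*I*pi/3) + exp(-2*I*pi/3) = 0.)
Dimension check: dim(rho) = sum (mult * dim) = 3*1 + 1*1 + 2*1 + 0*1 = 6 = chi_rho(e) = 6.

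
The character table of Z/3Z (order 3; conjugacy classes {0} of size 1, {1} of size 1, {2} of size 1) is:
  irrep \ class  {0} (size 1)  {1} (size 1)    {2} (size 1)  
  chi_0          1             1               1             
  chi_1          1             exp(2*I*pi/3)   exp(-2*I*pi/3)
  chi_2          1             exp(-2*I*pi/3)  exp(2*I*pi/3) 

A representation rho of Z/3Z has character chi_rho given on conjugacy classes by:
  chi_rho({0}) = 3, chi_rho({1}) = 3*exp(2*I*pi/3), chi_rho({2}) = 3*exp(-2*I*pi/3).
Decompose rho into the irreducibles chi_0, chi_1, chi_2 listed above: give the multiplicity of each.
Multiplicities: chi_0: 0, chi_1: 3, chi_2: 0.

Why: Use <chi_rho, chi> = (1/|G|) sum_C |C| * chi_rho(C) * conj(chi(C)) with |G| = 3 for each irreducible chi in the table:
  <chi_rho, chi_0> = (1/3)[1*(3)*conj(1) + 1*(3*exp(2*I*pi/3))*conj(1) + 1*(3*exp(-2*I*pi/3))*conj(1)]
      = (1/3)[(3) + (3*exp(2*I*pi/3)) + (3*exp(-2*I*pi/3))] = 0/3 = 0
  <chi_rho, chi_1> = (1/3)[1*(3)*conj(1) + 1*(3*exp(2*I*pi/3))*conj(exp(2*I*pi/3)) + 1*(3*exp(-2*I*pi/3))*conj(exp(-2*I*pi/3))]
      = (1/3)[(3) + (3) + (3)] = 9/3 = 3
  <chi_rho, chi_2> = (1/3)[1*(3)*conj(1) + 1*(3*exp(2*I*pi/3))*conj(exp(-2*I*pi/3)) + 1*(3*exp(-2*I*pi/3))*conj(exp(2*I*pi/3))]
      = (1/3)[(3) + (3*exp(-2*I*pi/3)) + (3*exp(2*I*pi/3))] = 0/3 = 0
(Exp terms are combined using exp(i*s)*conj(exp(i*t)) = exp(i*(s-t)), and sums of them are collapsed using the identity that for every m > 1 the m distinct m-th roots of unity sum to 0, e.g. 1 + exp(2*I*pi/3) + exp(-2*I*pi/3) = 0.)
Dimension check: dim(rho) = sum (mult * dim) = 0*1 + 3*1 + 0*1 = 3 = chi_rho(e) = 3.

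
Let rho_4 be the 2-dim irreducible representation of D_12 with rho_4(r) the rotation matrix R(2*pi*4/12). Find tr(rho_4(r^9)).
chi_{rho_4}(r^9) = 2*cos(2*pi*4*9/12) = 2

Justification: rho_4(r^9) is rotation by angle 2*pi*4*9/12, whose trace is 2*cos(2*pi*4*9/12) = 2.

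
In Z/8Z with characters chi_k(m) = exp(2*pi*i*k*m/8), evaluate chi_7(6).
chi_7(6) = zeta_8^42 = I

Solution. chi_7(6) = zeta_8^(7*6) = zeta_8^42. Since zeta_8^8 = 1, this equals zeta_8^2 = exp(2*pi*i*2/8) = I.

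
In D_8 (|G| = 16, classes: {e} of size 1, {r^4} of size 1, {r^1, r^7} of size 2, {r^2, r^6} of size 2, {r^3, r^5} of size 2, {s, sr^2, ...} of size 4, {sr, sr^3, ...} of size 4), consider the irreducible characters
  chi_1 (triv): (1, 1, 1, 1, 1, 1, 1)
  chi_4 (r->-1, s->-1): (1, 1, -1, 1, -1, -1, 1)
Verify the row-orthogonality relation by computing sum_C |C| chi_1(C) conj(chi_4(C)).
Sum = 0; so <chi_1, chi_4> = 0 (distinct irreducibles are orthogonal).

Justification: Compute term by term over conjugacy classes (|C| * chi_1(C) * conj(chi_4(C))):
  1*(1)*conj(1) + 1*(1)*conj(1) + 2*(1)*conj(-1) + 2*(1)*conj(1) + 2*(1)*conj(-1) + 4*(1)*conj(-1) + 4*(1)*conj(1)
  = (1) + (1) + (-2) + (2) + (-2) + (-4) + (4)
  = 0.
Dividing by |G| = 16 gives 0/16 = 0, matching the row-orthogonality relation <chi_1, chi_4> = [chi_1 = chi_4].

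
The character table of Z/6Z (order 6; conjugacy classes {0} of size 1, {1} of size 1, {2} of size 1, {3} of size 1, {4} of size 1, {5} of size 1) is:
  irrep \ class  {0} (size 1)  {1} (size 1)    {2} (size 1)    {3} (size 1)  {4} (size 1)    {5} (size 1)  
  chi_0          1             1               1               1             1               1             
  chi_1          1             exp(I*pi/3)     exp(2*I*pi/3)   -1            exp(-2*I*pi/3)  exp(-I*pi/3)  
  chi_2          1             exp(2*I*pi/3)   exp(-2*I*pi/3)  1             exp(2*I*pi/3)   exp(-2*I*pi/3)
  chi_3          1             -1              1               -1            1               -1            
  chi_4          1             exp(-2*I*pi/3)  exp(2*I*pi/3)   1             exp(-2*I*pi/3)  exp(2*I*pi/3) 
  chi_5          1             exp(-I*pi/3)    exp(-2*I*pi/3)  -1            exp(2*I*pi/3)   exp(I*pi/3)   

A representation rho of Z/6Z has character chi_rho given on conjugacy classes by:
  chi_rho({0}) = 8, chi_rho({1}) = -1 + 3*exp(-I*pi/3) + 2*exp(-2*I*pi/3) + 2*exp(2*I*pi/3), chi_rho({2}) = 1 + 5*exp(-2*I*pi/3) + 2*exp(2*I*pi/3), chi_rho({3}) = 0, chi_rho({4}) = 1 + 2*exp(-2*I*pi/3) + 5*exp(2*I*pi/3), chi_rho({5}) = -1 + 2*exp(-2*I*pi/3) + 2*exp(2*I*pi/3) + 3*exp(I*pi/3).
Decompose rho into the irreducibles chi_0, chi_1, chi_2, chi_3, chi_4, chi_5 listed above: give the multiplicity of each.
Multiplicities: chi_0: 0, chi_1: 0, chi_2: 2, chi_3: 1, chi_4: 2, chi_5: 3.

Details: Use <chi_rho, chi> = (1/|G|) sum_C |C| * chi_rho(C) * conj(chi(C)) with |G| = 6 for each irreducible chi in the table:
  <chi_rho, chi_0> = (1/6)[1*(8)*conj(1) + 1*(-1 + 3*exp(-I*pi/3) + 2*exp(-2*I*pi/3) + 2*exp(2*I*pi/3))*conj(1) + 1*(1 + 5*exp(-2*I*pi/3) + 2*exp(2*I*pi/3))*conj(1) + 1*(0)*conj(1) + 1*(1 + 2*exp(-2*I*pi/3) + 5*exp(2*I*pi/3))*conj(1) + 1*(-1 + 2*exp(-2*I*pi/3) + 2*exp(2*I*pi/3) + 3*exp(I*pi/3))*conj(1)]
      = (1/6)[(8) + (-1 + 3*exp(-I*pi/3) + 2*exp(-2*I*pi/3) + 2*exp(2*I*pi/3)) + (1 + 5*exp(-2*I*pi/3) + 2*exp(2*I*pi/3)) + (0) + (1 + 2*exp(-2*I*pi/3) + 5*exp(2*I*pi/3)) + (-1 + 2*exp(-2*I*pi/3) + 2*exp(2*I*pi/3) + 3*exp(I*pi/3))] = 0/6 = 0
  <chi_rho, chi_1> = (1/6)[1*(8)*conj(1) + 1*(-1 + 3*exp(-I*pi/3) + 2*exp(-2*I*pi/3) + 2*exp(2*I*pi/3))*conj(exp(I*pi/3)) + 1*(1 + 5*exp(-2*I*pi/3) + 2*exp(2*I*pi/3))*conj(exp(2*I*pi/3)) + 1*(0)*conj(-1) + 1*(1 + 2*exp(-2*I*pi/3) + 5*exp(2*I*pi/3))*conj(exp(-2*I*pi/3)) + 1*(-1 + 2*exp(-2*I*pi/3) + 2*exp(2*I*pi/3) + 3*exp(I*pi/3))*conj(exp(-I*pi/3))]
      = (1/6)[(8) + (-3) + (2 + exp(-2*I*pi/3) + 5*exp(2*I*pi/3)) + (0) + (2 + 5*exp(-2*I*pi/3) + exp(2*I*pi/3)) + (-3)] = 0/6 = 0
  <chi_rho, chi_2> = (1/6)[1*(8)*conj(1) + 1*(-1 + 3*exp(-I*pi/3) + 2*exp(-2*I*pi/3) + 2*exp(2*I*pi/3))*conj(exp(2*I*pi/3)) + 1*(1 + 5*exp(-2*I*pi/3) + 2*exp(2*I*pi/3))*conj(exp(-2*I*pi/3)) + 1*(0)*conj(1) + 1*(1 + 2*exp(-2*I*pi/3) + 5*exp(2*I*pi/3))*conj(exp(2*I*pi/3)) + 1*(-1 + 2*exp(-2*I*pi/3) + 2*exp(2*I*pi/3) + 3*exp(I*pi/3))*conj(exp(-2*I*pi/3))]
      = (1/6)[(8) + (-1 - exp(-2*I*pi/3) + 2*exp(2*I*pi/3)) + (5 + 2*exp(-2*I*pi/3) + exp(2*I*pi/3)) + (0) + (5 + exp(-2*I*pi/3) + 2*exp(2*I*pi/3)) + (-1 + 2*exp(-2*I*pi/3) - exp(2*I*pi/3))] = 12/6 = 2
  <chi_rho, chi_3> = (1/6)[1*(8)*conj(1) + 1*(-1 + 3*exp(-I*pi/3) + 2*exp(-2*I*pi/3) + 2*exp(2*I*pi/3))*conj(-1) + 1*(1 + 5*exp(-2*I*pi/3) + 2*exp(2*I*pi/3))*conj(1) + 1*(0)*conj(-1) + 1*(1 + 2*exp(-2*I*pi/3) + 5*exp(2*I*pi/3))*conj(1) + 1*(-1 + 2*exp(-2*I*pi/3) + 2*exp(2*I*pi/3) + 3*exp(I*pi/3))*conj(-1)]
      = (1/6)[(8) + (1 - 2*exp(2*I*pi/3) - 2*exp(-2*I*pi/3) - 3*exp(-I*pi/3)) + (1 + 5*exp(-2*I*pi/3) + 2*exp(2*I*pi/3)) + (0) + (1 + 2*exp(-2*I*pi/3) + 5*exp(2*I*pi/3)) + (1 - 3*exp(I*pi/3) - 2*exp(2*I*pi/3) - 2*exp(-2*I*pi/3))] = 6/6 = 1
  <chi_rho, chi_4> = (1/6)[1*(8)*conj(1) + 1*(-1 + 3*exp(-I*pi/3) + 2*exp(-2*I*pi/3) + 2*exp(2*I*pi/3))*conj(exp(-2*I*pi/3)) + 1*(1 + 5*exp(-2*I*pi/3) + 2*exp(2*I*pi/3))*conj(exp(2*I*pi/3)) + 1*(0)*conj(1) + 1*(1 + 2*exp(-2*I*pi/3) + 5*exp(2*I*pi/3))*conj(exp(-2*I*pi/3)) + 1*(-1 + 2*exp(-2*I*pi/3) + 2*exp(2*I*pi/3) + 3*exp(I*pi/3))*conj(exp(2*I*pi/3))]
      = (1/6)[(8) + (3) + (2 + exp(-2*I*pi/3) + 5*exp(2*I*pi/3)) + (0) + (2 + 5*exp(-2*I*pi/3) + exp(2*I*pi/3)) + (3)] = 12/6 = 2
  <chi_rho, chi_5> = (1/6)[1*(8)*conj(1) + 1*(-1 + 3*exp(-I*pi/3) + 2*exp(-2*I*pi/3) + 2*exp(2*I*pi/3))*conj(exp(-I*pi/3)) + 1*(1 + 5*exp(-2*I*pi/3) + 2*exp(2*I*pi/3))*conj(exp(-2*I*pi/3)) + 1*(0)*conj(-1) + 1*(1 + 2*exp(-2*I*pi/3) + 5*exp(2*I*pi/3))*conj(exp(2*I*pi/3)) + 1*(-1 + 2*exp(-2*I*pi/3) + 2*exp(2*I*pi/3) + 3*exp(I*pi/3))*conj(exp(I*pi/3))]
      = (1/6)[(8) + (1 + 2*exp(-I*pi/3) - exp(I*pi/3)) + (5 + 2*exp(-2*I*pi/3) + exp(2*I*pi/3)) + (0) + (5 + exp(-2*I*pi/3) + 2*exp(2*I*pi/3)) + (1 - exp(-I*pi/3) + 2*exp(I*pi/3))] = 18/6 = 3
(Exp terms are combined using exp(i*s)*conj(exp(i*t)) = exp(i*(s-t)), and sums of them are collapsed using the identity that for every m > 1 the m distinct m-th roots of unity sum to 0, e.g. 1 + exp(2*I*pi/3) + exp(-2*I*pi/3) = 0.)
Dimension check: dim(rho) = sum (mult * dim) = 0*1 + 0*1 + 2*1 + 1*1 + 2*1 + 3*1 = 8 = chi_rho(e) = 8.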